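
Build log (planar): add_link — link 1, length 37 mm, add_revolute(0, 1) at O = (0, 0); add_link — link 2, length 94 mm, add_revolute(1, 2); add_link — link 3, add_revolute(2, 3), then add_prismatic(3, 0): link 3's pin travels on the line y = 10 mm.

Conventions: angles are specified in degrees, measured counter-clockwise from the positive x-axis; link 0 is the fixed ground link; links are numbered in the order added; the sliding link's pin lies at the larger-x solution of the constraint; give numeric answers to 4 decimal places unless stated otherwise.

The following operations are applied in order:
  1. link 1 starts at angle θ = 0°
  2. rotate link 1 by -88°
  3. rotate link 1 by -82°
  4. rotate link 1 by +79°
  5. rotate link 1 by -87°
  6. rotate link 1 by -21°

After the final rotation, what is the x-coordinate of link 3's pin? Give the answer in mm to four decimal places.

geometry: r = 37 mm, L = 94 mm, e = 10 mm; θ starts at 0°
rotate link 1 by -88°: θ ← 0° -88° = -88°
rotate link 1 by -82°: θ ← -88° -82° = -170°
rotate link 1 by +79°: θ ← -170° +79° = -91°
rotate link 1 by -87°: θ ← -91° -87° = -178°
rotate link 1 by -21°: θ ← -178° -21° = -199°
crank pin P = (r cos θ, r sin θ) = (-34.984187, 12.046022)
h = r sin θ − e = 12.046022 − 10 = 2.046022
x = r cos θ + √(L² − h²) = -34.984187 + 93.977730 = 58.993543

58.9935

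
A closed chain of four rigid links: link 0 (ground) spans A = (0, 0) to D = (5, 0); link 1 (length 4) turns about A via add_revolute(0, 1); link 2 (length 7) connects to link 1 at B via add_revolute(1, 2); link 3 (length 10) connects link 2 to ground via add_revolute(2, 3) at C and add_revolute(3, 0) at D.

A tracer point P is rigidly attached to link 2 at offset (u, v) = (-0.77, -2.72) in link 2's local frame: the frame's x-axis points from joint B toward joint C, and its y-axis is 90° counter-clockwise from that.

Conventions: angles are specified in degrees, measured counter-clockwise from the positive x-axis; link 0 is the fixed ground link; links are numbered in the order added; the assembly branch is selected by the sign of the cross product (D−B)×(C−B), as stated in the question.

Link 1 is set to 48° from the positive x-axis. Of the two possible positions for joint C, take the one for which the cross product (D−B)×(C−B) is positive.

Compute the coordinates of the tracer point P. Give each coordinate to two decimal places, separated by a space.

A=(0,0), D=(5.00,0)
B = A + 4.00·(cos48°, sin48°) = (2.6765, 2.9726)
|BD| = 3.7729
circle(B,7.00) ∩ circle(D,10.00): a=-4.8723, h=5.0260
  candidates: C₊=(3.6359,9.9065) cross=18.963; C₋=(-4.2839,3.7161) cross=-18.963
  branch + wants cross > 0 → take C=(3.6359,9.9065) (cross=18.963)
ex = (C−B)/|BC| = (0.1371,0.9906); ey = (-0.9906,0.1371)
P = B + -0.77·ex + -2.72·ey = (5.2653,1.8371)

5.27 1.84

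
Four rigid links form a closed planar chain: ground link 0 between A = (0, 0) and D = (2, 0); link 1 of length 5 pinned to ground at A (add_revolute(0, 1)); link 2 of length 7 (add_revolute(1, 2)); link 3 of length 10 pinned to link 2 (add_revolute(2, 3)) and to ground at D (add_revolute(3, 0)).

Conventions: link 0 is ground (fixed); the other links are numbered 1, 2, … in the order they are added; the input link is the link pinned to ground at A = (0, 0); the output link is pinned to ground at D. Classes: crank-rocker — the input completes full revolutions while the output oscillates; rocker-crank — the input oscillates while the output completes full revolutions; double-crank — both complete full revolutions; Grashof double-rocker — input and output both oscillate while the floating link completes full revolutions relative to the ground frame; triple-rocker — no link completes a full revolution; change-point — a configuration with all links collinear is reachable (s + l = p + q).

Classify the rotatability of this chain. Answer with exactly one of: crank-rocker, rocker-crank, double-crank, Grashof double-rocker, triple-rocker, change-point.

lengths: ground=2, input=5, coupler=7, output=10
sorted: s=2 (shortest), l=10 (longest), p+q=12
s + l = 12 vs p + q = 12
s + l = p + q → change-point (collinear configuration reachable)

change-point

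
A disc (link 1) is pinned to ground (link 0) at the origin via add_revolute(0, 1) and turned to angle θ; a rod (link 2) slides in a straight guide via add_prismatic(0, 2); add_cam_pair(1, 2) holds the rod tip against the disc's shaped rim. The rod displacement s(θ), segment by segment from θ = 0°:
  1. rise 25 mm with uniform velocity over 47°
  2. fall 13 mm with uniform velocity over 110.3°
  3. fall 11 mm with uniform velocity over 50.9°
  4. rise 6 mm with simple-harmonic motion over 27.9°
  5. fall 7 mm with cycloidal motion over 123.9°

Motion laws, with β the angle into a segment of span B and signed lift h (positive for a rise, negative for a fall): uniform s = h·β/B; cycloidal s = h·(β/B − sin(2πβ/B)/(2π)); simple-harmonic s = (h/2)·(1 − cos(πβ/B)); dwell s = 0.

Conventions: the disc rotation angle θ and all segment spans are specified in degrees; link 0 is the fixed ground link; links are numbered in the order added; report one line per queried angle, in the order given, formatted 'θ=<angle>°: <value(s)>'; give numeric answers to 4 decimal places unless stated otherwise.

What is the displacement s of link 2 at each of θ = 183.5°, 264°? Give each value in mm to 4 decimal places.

segment 1 (0° to 47°, uniform, h = 25) is passed completely: s = 0.0000 + (25) = 25.0000
segment 2 (47° to 157.3°, uniform, h = -13) is passed completely: s = 25.0000 + (-13) = 12.0000
θ = 183.5° falls in segment 3 (157.3° to 208.2°, uniform, h = -11): β = 183.5 − 157.3 = 26.2°, B = 50.9°; Δs = -11·26.2/50.9 = -5.6621; s = 12.0000 − 5.6621 = 6.3379
segment 3 (157.3° to 208.2°, uniform, h = -11) is passed completely: s = 12.0000 + (-11) = 1.0000
segment 4 (208.2° to 236.1°, simple-harmonic, h = 6) is passed completely: s = 1.0000 + (6) = 7.0000
θ = 264° falls in segment 5 (236.1° to 360°, cycloidal, h = -7): β = 264 − 236.1 = 27.9°, B = 123.9°; Δs = -7·(0.2252 − sin(2π·0.2252)/(2π)) = -0.4757; s = 7.0000 − 0.4757 = 6.5243

θ=183.5°: 6.3379
θ=264°: 6.5243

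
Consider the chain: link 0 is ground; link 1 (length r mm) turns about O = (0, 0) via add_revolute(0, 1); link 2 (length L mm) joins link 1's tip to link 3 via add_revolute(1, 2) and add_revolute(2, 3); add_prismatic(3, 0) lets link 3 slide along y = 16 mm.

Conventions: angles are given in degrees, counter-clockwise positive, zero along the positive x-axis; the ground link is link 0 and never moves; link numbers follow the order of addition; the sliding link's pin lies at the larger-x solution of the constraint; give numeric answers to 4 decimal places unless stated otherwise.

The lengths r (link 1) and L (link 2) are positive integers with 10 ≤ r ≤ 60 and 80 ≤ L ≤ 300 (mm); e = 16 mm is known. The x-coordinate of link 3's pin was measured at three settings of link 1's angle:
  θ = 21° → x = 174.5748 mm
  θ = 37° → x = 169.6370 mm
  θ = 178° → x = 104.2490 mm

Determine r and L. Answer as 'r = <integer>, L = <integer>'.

constraint per measurement: (x − r cos θ)² + (r sin θ − e)² = L²
subtracting the θ₁ and θ₂ equations cancels the r² and L² terms:
r = (x₁² − x₂²) / (2[(x₁cos θ₁ + e sin θ₁) − (x₂cos θ₂ + e sin θ₂)]) = 35.9999 → r = 36
L² = (x₁ − r cos θ₁)² + (r sin θ₁ − e)² = 19880.9885 → L = 141.0000 → L = 141
check at θ₃=178°: x = 104.2490 (printed 104.2490) ✓

r = 36, L = 141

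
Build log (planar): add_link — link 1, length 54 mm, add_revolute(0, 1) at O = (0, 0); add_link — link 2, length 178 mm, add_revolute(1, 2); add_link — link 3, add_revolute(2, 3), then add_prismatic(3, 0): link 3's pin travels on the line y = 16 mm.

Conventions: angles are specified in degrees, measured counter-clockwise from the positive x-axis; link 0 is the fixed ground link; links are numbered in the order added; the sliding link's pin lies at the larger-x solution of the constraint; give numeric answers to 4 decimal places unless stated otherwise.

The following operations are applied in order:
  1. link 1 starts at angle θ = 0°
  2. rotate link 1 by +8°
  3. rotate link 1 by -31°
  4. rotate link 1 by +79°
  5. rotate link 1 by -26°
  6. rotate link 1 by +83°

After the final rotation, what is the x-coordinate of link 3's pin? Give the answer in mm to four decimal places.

geometry: r = 54 mm, L = 178 mm, e = 16 mm; θ starts at 0°
rotate link 1 by +8°: θ ← 0° +8° = 8°
rotate link 1 by -31°: θ ← 8° -31° = -23°
rotate link 1 by +79°: θ ← -23° +79° = 56°
rotate link 1 by -26°: θ ← 56° -26° = 30°
rotate link 1 by +83°: θ ← 30° +83° = 113°
crank pin P = (r cos θ, r sin θ) = (-21.099481, 49.707262)
h = r sin θ − e = 49.707262 − 16 = 33.707262
x = r cos θ + √(L² − h²) = -21.099481 + 174.779348 = 153.679867

153.6799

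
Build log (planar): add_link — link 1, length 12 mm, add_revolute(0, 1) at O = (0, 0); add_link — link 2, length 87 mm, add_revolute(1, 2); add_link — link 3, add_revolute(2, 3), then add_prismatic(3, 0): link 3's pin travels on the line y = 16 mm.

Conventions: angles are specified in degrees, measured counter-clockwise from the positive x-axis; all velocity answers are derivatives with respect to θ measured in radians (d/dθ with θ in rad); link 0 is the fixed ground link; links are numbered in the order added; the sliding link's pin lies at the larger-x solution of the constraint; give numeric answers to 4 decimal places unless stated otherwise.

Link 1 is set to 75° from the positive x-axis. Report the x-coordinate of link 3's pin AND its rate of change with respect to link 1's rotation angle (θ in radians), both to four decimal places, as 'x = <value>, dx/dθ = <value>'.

geometry: r = 12 mm, L = 87 mm, e = 16 mm
crank pin P = (r cos θ, r sin θ) = (3.105829, 11.591110)
h = r sin θ − e = 11.591110 − 16 = -4.408890
x = r cos θ + √(L² − h²) = 3.105829 + 86.888214 = 89.994042
dx/dθ = −r sin θ − h·r cos θ/√(L² − h²) (θ in radians; h = -4.408890) = -11.433514

x = 89.9940, dx/dθ = -11.4335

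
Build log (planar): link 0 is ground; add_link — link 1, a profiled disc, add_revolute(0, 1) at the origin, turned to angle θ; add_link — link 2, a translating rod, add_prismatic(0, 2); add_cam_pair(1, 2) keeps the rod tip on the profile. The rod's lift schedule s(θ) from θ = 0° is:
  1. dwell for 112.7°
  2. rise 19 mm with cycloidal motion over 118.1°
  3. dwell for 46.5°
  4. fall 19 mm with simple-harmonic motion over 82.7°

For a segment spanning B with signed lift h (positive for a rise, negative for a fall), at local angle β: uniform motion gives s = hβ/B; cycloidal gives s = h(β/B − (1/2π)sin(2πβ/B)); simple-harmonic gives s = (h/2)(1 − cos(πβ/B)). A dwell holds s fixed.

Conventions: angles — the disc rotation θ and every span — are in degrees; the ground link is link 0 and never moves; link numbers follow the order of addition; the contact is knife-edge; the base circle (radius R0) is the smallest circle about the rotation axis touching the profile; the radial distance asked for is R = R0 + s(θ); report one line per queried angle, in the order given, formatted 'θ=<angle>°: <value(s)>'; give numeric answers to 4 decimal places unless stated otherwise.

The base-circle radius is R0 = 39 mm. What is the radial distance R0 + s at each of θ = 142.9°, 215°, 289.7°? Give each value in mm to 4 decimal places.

seg 1 [0°–112.7°] dwell: s stays 0.0000
seg 2 [112.7°–230.8°] cycloidal, h=19: θ=142.9° here. β=30.2, B=118.1. 19·(0.2557 − sin(2π·0.2557)/(2π)) = 1.8366 → s = 1.8366
seg 2 [112.7°–230.8°] cycloidal, h=19: θ=215° here. β=102.3, B=118.1. 19·(0.8662 − sin(2π·0.8662)/(2π)) = 18.7110 → s = 18.7110
seg 2 [112.7°–230.8°] cycloidal, h=19: full span → s += 19 → s = 19.0000
seg 3 [230.8°–277.3°] dwell: s stays 19.0000
seg 4 [277.3°–360°] simple-harmonic, h=-19: θ=289.7° here. β=12.4, B=82.7. -19/2·(1 − cos(π·0.1499)) = -1.0346 → s = 17.9654
θ=142.9°: R = R0 + s = 39 + 1.8366 = 40.8366
θ=215°: R = R0 + s = 39 + 18.7110 = 57.7110
θ=289.7°: R = R0 + s = 39 + 17.9654 = 56.9654

θ=142.9°: 40.8366
θ=215°: 57.7110
θ=289.7°: 56.9654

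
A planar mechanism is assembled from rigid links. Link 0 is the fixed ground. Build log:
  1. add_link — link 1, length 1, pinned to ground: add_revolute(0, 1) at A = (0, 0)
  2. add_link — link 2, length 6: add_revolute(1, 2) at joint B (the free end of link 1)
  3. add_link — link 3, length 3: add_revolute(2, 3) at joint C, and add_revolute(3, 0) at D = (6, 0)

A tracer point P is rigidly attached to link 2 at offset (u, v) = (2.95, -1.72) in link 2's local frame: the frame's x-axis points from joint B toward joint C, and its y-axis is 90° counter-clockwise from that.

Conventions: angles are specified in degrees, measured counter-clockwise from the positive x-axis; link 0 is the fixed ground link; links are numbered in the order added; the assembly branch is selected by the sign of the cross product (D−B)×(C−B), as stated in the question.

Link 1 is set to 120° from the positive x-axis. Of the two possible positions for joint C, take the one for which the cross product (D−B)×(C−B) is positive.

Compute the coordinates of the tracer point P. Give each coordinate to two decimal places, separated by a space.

A=(0,0), D=(6.00,0)
B = A + 1.00·(cos120°, sin120°) = (-0.5000, 0.8660)
|BD| = 6.5574
circle(B,6.00) ∩ circle(D,3.00): a=5.3374, h=2.7407
  candidates: C₊=(5.1527,2.8778) cross=17.972; C₋=(4.4287,-2.5556) cross=-17.972
  branch + wants cross > 0 → take C=(5.1527,2.8778) (cross=17.972)
ex = (C−B)/|BC| = (0.9421,0.3353); ey = (-0.3353,0.9421)
P = B + 2.95·ex + -1.72·ey = (2.8559,0.2347)

2.86 0.23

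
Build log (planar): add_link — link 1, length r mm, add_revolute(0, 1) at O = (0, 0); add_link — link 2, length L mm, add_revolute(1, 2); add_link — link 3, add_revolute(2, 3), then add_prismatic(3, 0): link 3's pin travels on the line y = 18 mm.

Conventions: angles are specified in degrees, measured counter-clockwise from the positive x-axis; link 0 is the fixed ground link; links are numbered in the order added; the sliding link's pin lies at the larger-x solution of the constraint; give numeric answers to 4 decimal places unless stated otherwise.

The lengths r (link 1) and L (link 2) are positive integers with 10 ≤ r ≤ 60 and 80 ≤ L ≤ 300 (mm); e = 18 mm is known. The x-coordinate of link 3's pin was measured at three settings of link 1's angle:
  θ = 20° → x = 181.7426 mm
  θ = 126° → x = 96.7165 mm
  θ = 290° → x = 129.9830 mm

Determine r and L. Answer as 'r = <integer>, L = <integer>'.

constraint per measurement: (x − r cos θ)² + (r sin θ − e)² = L²
subtracting the θ₁ and θ₂ equations cancels the r² and L² terms:
r = (x₁² − x₂²) / (2[(x₁cos θ₁ + e sin θ₁) − (x₂cos θ₂ + e sin θ₂)]) = 54.0000 → r = 54
L² = (x₁ − r cos θ₁)² + (r sin θ₁ − e)² = 17161.0100 → L = 131.0000 → L = 131
check at θ₃=290°: x = 129.9830 (printed 129.9830) ✓

r = 54, L = 131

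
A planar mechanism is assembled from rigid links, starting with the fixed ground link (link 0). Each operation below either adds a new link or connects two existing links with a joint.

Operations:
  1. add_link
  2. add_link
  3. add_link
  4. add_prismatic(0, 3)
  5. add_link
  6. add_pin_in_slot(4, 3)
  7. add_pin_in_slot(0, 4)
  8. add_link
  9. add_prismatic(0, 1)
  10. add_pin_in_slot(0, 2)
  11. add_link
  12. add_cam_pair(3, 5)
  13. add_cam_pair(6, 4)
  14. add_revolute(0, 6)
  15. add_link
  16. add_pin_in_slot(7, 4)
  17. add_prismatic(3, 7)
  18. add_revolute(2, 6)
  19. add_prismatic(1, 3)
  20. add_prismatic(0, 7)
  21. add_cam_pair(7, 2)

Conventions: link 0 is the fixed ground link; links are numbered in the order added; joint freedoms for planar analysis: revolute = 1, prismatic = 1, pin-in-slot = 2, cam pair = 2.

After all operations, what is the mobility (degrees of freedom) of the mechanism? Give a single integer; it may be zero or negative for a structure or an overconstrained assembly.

L=1 J1=0 J2=0
add link → L=2 J1=0 J2=0
add link → L=3 J1=0 J2=0
add link → L=4 J1=0 J2=0
P@0,3 dof=1 J1 → L=4 J1=1 J2=0
add link → L=5 J1=1 J2=0
PS@4,3 dof=2 J2 → L=5 J1=1 J2=1
PS@0,4 dof=2 J2 → L=5 J1=1 J2=2
add link → L=6 J1=1 J2=2
P@0,1 dof=1 J1 → L=6 J1=2 J2=2
PS@0,2 dof=2 J2 → L=6 J1=2 J2=3
add link → L=7 J1=2 J2=3
C@3,5 dof=2 J2 → L=7 J1=2 J2=4
C@6,4 dof=2 J2 → L=7 J1=2 J2=5
R@0,6 dof=1 J1 → L=7 J1=3 J2=5
add link → L=8 J1=3 J2=5
PS@7,4 dof=2 J2 → L=8 J1=3 J2=6
P@3,7 dof=1 J1 → L=8 J1=4 J2=6
R@2,6 dof=1 J1 → L=8 J1=5 J2=6
P@1,3 dof=1 J1 → L=8 J1=6 J2=6
P@0,7 dof=1 J1 → L=8 J1=7 J2=6
C@7,2 dof=2 J2 → L=8 J1=7 J2=7
M=3(L−1)−2J1−J2=3·7−2·7−7=0

M = 0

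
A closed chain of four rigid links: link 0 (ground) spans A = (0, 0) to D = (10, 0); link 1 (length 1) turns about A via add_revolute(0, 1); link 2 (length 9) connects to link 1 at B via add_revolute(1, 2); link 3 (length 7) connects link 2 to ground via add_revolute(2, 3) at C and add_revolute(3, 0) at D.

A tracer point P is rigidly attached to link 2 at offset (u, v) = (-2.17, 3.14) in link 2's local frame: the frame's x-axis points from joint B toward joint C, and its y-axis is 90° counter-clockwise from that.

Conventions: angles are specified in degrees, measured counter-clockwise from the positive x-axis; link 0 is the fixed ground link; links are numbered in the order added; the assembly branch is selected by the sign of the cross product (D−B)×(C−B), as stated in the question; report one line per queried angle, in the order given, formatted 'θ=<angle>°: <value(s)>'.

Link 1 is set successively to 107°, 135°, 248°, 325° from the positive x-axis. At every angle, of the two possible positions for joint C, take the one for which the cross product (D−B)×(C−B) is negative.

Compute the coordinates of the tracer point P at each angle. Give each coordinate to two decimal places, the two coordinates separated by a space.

A=(0,0), D=(10.00,0)
θ=107°: B = A + 1.00·(cos107°, sin107°) = (-0.2924, 0.9563)
θ=107°: |BD| = 10.3367
θ=107°: circle(B,9.00) ∩ circle(D,7.00): a=6.7162, h=5.9910
θ=107°:   candidates: C₊=(6.9493,6.3003) cross=61.927; C₋=(5.8408,-5.6304) cross=-61.927
θ=107°:   branch - wants cross < 0 → take C=(5.8408,-5.6304) (cross=-61.927)
θ=107°: ex = (C−B)/|BC| = (0.6815,-0.7319); ey = (0.7319,0.6815)
θ=107°: P = B + -2.17·ex + 3.14·ey = (0.5269,4.6842)
θ=135°: B = A + 1.00·(cos135°, sin135°) = (-0.7071, 0.7071)
θ=135°: |BD| = 10.7304
θ=135°: circle(B,9.00) ∩ circle(D,7.00): a=6.8563, h=5.8302
θ=135°:   candidates: C₊=(6.5185,6.0728) cross=62.560; C₋=(5.7501,-5.5622) cross=-62.560
θ=135°:   branch - wants cross < 0 → take C=(5.7501,-5.5622) (cross=-62.560)
θ=135°: ex = (C−B)/|BC| = (0.7175,-0.6966); ey = (0.6966,0.7175)
θ=135°: P = B + -2.17·ex + 3.14·ey = (-0.0767,4.4716)
θ=248°: B = A + 1.00·(cos248°, sin248°) = (-0.3746, -0.9272)
θ=248°: |BD| = 10.4160
θ=248°: circle(B,9.00) ∩ circle(D,7.00): a=6.7441, h=5.9596
θ=248°:   candidates: C₊=(5.8122,5.6091) cross=62.075; C₋=(6.8732,-6.2628) cross=-62.075
θ=248°:   branch - wants cross < 0 → take C=(6.8732,-6.2628) (cross=-62.075)
θ=248°: ex = (C−B)/|BC| = (0.8053,-0.5929); ey = (0.5929,0.8053)
θ=248°: P = B + -2.17·ex + 3.14·ey = (-0.2606,2.8880)
θ=325°: B = A + 1.00·(cos325°, sin325°) = (0.8192, -0.5736)
θ=325°: |BD| = 9.1987
θ=325°: circle(B,9.00) ∩ circle(D,7.00): a=6.3387, h=6.3891
θ=325°:   candidates: C₊=(6.7472,6.1983) cross=58.772; C₋=(7.5439,-6.5550) cross=-58.772
θ=325°:   branch - wants cross < 0 → take C=(7.5439,-6.5550) (cross=-58.772)
θ=325°: ex = (C−B)/|BC| = (0.7472,-0.6646); ey = (0.6646,0.7472)
θ=325°: P = B + -2.17·ex + 3.14·ey = (1.2846,3.2148)

θ=107°: 0.53 4.68
θ=135°: -0.08 4.47
θ=248°: -0.26 2.89
θ=325°: 1.28 3.21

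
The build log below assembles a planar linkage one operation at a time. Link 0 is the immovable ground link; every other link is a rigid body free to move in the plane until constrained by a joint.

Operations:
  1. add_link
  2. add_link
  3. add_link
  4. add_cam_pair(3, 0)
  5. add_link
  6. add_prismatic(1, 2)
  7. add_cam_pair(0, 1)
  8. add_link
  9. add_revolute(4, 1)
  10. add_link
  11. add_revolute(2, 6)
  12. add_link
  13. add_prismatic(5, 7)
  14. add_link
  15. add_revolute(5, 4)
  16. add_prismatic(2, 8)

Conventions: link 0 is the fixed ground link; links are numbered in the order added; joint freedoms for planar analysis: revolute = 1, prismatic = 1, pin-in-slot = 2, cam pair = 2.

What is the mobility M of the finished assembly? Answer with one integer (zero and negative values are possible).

link 0 = ground. State L|J1|J2 = 1|0|0
+link1  2|0|0
+link2  3|0|0
+link3  4|0|0
C(3,0) f=2→J2  4|0|1
+link4  5|0|1
P(1,2) f=1→J1  5|1|1
C(0,1) f=2→J2  5|1|2
+link5  6|1|2
R(4,1) f=1→J1  6|2|2
+link6  7|2|2
R(2,6) f=1→J1  7|3|2
+link7  8|3|2
P(5,7) f=1→J1  8|4|2
+link8  9|4|2
R(5,4) f=1→J1  9|5|2
P(2,8) f=1→J1  9|6|2
M = 3(9−1)−2·6−2 = 24−12−2 = 10

M = 10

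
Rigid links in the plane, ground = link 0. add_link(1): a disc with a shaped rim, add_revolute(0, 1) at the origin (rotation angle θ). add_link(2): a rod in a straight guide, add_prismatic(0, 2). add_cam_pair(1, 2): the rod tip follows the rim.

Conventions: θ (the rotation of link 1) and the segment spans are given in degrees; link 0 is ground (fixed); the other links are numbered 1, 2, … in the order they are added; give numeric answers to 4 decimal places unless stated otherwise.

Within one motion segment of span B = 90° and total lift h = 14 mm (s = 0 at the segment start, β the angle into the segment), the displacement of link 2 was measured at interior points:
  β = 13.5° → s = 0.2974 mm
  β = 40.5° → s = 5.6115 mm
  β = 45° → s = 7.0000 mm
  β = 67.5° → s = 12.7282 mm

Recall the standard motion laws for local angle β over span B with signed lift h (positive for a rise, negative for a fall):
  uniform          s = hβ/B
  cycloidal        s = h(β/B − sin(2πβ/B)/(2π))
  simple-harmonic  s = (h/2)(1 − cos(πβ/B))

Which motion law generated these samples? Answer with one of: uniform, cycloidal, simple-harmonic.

candidates at β/B = r: uniform s = h·r (linear in β); cycloidal s = h·(r − sin(2πr)/(2π)); simple-harmonic s = (h/2)(1 − cos(πr))
β=13.5°: printed 0.2974 | uniform 2.1000, cycloidal 0.2974, simple-harmonic 0.7630
β=40.5°: printed 5.6115 | uniform 6.3000, cycloidal 5.6115, simple-harmonic 5.9050
β=45°: printed 7.0000 | uniform 7.0000, cycloidal 7.0000, simple-harmonic 7.0000
β=67.5°: printed 12.7282 | uniform 10.5000, cycloidal 12.7282, simple-harmonic 11.9497
only one law matches every sample → cycloidal

cycloidal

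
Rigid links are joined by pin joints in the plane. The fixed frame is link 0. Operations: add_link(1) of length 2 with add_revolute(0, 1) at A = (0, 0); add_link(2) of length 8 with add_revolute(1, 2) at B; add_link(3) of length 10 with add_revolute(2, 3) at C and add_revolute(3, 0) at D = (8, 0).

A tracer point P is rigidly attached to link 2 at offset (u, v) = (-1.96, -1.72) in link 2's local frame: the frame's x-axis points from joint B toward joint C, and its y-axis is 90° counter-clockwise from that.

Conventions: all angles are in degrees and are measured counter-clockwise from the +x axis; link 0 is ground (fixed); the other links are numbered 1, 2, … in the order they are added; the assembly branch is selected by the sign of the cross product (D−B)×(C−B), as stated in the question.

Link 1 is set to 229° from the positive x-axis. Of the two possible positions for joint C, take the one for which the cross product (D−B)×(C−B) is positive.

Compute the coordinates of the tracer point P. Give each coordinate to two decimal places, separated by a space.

A=(0,0), D=(8.00,0)
B = A + 2.00·(cos229°, sin229°) = (-1.3121, -1.5094)
|BD| = 9.4337
circle(B,8.00) ∩ circle(D,10.00): a=2.8088, h=7.4907
  candidates: C₊=(0.2619,6.3342) cross=70.665; C₋=(2.6590,-8.4542) cross=-70.665
  branch + wants cross > 0 → take C=(0.2619,6.3342) (cross=70.665)
ex = (C−B)/|BC| = (0.1968,0.9805); ey = (-0.9805,0.1968)
P = B + -1.96·ex + -1.72·ey = (-0.0114,-3.7695)

-0.01 -3.77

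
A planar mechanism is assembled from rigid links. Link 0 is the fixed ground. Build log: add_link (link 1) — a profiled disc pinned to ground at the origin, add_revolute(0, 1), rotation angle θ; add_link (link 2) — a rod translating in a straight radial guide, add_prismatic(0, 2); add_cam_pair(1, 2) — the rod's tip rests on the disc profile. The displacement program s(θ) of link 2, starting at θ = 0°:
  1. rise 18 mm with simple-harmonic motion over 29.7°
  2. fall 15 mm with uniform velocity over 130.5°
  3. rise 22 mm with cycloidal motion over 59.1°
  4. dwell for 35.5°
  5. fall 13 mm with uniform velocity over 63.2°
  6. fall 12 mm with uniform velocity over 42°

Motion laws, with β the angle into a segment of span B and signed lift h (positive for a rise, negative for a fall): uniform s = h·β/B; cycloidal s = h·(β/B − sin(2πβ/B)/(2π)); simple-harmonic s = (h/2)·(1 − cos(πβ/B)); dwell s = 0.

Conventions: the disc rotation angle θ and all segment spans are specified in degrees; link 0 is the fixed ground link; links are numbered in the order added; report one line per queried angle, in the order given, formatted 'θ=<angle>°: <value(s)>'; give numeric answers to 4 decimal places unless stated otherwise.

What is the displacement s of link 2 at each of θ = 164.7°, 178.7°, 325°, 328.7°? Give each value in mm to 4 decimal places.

seg 1 [0°–29.7°] simple-harmonic, h=18: full span → s += 18 → s = 18.0000
seg 2 [29.7°–160.2°] uniform, h=-15: full span → s += -15 → s = 3.0000
seg 3 [160.2°–219.3°] cycloidal, h=22: θ=164.7° here. β=4.5, B=59.1. 22·(0.0761 − sin(2π·0.0761)/(2π)) = 0.0632 → s = 3.0632
seg 3 [160.2°–219.3°] cycloidal, h=22: θ=178.7° here. β=18.5, B=59.1. 22·(0.3130 − sin(2π·0.3130)/(2π)) = 3.6562 → s = 6.6562
seg 3 [160.2°–219.3°] cycloidal, h=22: full span → s += 22 → s = 25.0000
seg 4 [219.3°–254.8°] dwell: s stays 25.0000
seg 5 [254.8°–318°] uniform, h=-13: full span → s += -13 → s = 12.0000
seg 6 [318°–360°] uniform, h=-12: θ=325° here. β=7, B=42. -12·7/42 = -2.0000 → s = 10.0000
seg 6 [318°–360°] uniform, h=-12: θ=328.7° here. β=10.7, B=42. -12·10.7/42 = -3.0571 → s = 8.9429

θ=164.7°: 3.0632
θ=178.7°: 6.6562
θ=325°: 10.0000
θ=328.7°: 8.9429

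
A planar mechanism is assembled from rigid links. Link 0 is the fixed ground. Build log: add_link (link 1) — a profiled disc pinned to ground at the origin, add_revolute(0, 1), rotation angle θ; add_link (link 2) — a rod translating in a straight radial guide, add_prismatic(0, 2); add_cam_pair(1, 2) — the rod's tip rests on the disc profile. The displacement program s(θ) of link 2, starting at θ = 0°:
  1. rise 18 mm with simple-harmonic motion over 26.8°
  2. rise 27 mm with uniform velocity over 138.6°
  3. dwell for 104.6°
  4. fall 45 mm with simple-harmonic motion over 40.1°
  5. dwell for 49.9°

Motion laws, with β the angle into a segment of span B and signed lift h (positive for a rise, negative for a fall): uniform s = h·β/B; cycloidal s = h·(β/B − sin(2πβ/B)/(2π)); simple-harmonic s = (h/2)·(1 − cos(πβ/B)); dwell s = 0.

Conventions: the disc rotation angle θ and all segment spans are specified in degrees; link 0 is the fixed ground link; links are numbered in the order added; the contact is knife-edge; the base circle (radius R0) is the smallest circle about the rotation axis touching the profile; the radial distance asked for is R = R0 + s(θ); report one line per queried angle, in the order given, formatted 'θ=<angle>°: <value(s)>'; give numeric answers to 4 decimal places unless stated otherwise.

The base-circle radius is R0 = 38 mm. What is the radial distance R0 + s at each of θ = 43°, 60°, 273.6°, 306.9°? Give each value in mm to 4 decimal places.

seg 1 [0°–26.8°] simple-harmonic, h=18: full span → s += 18 → s = 18.0000
seg 2 [26.8°–165.4°] uniform, h=27: θ=43° here. β=16.2, B=138.6. 27·16.2/138.6 = 3.1558 → s = 21.1558
seg 2 [26.8°–165.4°] uniform, h=27: θ=60° here. β=33.2, B=138.6. 27·33.2/138.6 = 6.4675 → s = 24.4675
seg 2 [26.8°–165.4°] uniform, h=27: full span → s += 27 → s = 45.0000
seg 3 [165.4°–270°] dwell: s stays 45.0000
seg 4 [270°–310.1°] simple-harmonic, h=-45: θ=273.6° here. β=3.6, B=40.1. -45/2·(1 − cos(π·0.0898)) = -0.8890 → s = 44.1110
seg 4 [270°–310.1°] simple-harmonic, h=-45: θ=306.9° here. β=36.9, B=40.1. -45/2·(1 − cos(π·0.9202)) = -44.2966 → s = 0.7034
θ=43°: R = R0 + s = 38 + 21.1558 = 59.1558
θ=60°: R = R0 + s = 38 + 24.4675 = 62.4675
θ=273.6°: R = R0 + s = 38 + 44.1110 = 82.1110
θ=306.9°: R = R0 + s = 38 + 0.7034 = 38.7034

θ=43°: 59.1558
θ=60°: 62.4675
θ=273.6°: 82.1110
θ=306.9°: 38.7034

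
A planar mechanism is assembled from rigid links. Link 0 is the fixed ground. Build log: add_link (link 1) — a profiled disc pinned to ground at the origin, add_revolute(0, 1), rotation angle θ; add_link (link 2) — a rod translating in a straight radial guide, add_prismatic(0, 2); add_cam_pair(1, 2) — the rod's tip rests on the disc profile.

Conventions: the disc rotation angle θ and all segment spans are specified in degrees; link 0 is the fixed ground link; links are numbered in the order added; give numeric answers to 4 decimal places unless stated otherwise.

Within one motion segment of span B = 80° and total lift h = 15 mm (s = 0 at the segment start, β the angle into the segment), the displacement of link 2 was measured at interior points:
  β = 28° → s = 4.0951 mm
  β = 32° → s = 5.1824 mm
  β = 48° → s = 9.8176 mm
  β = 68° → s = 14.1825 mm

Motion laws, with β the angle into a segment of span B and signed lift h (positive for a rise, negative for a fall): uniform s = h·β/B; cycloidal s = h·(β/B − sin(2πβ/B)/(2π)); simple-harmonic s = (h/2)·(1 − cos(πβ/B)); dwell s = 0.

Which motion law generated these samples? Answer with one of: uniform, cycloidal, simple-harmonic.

candidates at β/B = r: uniform s = h·r (linear in β); cycloidal s = h·(r − sin(2πr)/(2π)); simple-harmonic s = (h/2)(1 − cos(πr))
β=28°: printed 4.0951 | uniform 5.2500, cycloidal 3.3186, simple-harmonic 4.0951
β=32°: printed 5.1824 | uniform 6.0000, cycloidal 4.5968, simple-harmonic 5.1824
β=48°: printed 9.8176 | uniform 9.0000, cycloidal 10.4032, simple-harmonic 9.8176
β=68°: printed 14.1825 | uniform 12.7500, cycloidal 14.6814, simple-harmonic 14.1825
only one law matches every sample → simple-harmonic

simple-harmonic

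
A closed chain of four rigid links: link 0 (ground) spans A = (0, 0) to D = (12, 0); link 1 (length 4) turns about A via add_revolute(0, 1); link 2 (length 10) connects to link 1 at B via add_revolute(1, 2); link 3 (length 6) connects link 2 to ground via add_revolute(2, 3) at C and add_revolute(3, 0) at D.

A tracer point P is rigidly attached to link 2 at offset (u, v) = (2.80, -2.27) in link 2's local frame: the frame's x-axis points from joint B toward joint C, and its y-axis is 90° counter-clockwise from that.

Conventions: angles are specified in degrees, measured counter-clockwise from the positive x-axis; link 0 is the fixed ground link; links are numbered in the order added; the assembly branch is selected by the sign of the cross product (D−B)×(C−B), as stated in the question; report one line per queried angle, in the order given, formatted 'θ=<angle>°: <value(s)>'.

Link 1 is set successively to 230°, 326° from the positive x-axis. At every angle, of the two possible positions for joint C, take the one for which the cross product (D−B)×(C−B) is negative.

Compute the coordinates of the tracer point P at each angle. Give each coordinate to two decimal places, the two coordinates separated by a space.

A=(0,0), D=(12.00,0)
θ=230°: B = A + 4.00·(cos230°, sin230°) = (-2.5712, -3.0642)
θ=230°: |BD| = 14.8898
θ=230°: circle(B,10.00) ∩ circle(D,6.00): a=9.5940, h=2.8204
θ=230°:   candidates: C₊=(6.2371,1.6702) cross=41.995; C₋=(7.3979,-3.8498) cross=-41.995
θ=230°:   branch - wants cross < 0 → take C=(7.3979,-3.8498) (cross=-41.995)
θ=230°: ex = (C−B)/|BC| = (0.9969,-0.0786); ey = (0.0786,0.9969)
θ=230°: P = B + 2.80·ex + -2.27·ey = (0.0419,-5.5471)
θ=326°: B = A + 4.00·(cos326°, sin326°) = (3.3162, -2.2368)
θ=326°: |BD| = 8.9673
θ=326°: circle(B,10.00) ∩ circle(D,6.00): a=8.0522, h=5.9298
θ=326°:   candidates: C₊=(9.6347,5.5141) cross=53.174; C₋=(12.5929,-5.9706) cross=-53.174
θ=326°:   branch - wants cross < 0 → take C=(12.5929,-5.9706) (cross=-53.174)
θ=326°: ex = (C−B)/|BC| = (0.9277,-0.3734); ey = (0.3734,0.9277)
θ=326°: P = B + 2.80·ex + -2.27·ey = (5.0661,-5.3881)

θ=230°: 0.04 -5.55
θ=326°: 5.07 -5.39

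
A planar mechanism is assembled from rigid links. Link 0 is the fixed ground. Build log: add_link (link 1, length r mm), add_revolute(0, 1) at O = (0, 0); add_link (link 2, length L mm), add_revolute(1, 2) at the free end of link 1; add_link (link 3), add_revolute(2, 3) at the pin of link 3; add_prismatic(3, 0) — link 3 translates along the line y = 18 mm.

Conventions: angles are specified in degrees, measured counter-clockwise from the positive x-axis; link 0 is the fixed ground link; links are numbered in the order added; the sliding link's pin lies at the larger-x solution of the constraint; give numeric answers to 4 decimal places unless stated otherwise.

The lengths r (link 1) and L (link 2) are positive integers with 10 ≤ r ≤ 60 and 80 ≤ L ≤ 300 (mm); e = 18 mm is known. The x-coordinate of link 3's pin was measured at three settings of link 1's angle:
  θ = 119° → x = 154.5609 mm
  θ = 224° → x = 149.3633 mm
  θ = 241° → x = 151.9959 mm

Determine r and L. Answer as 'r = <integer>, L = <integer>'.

constraint per measurement: (x − r cos θ)² + (r sin θ − e)² = L²
subtracting the θ₁ and θ₂ equations cancels the r² and L² terms:
r = (x₁² − x₂²) / (2[(x₁cos θ₁ + e sin θ₁) − (x₂cos θ₂ + e sin θ₂)]) = 12.9999 → r = 13
L² = (x₁ − r cos θ₁)² + (r sin θ₁ − e)² = 25920.9977 → L = 161.0000 → L = 161
check at θ₃=241°: x = 151.9959 (printed 151.9959) ✓

r = 13, L = 161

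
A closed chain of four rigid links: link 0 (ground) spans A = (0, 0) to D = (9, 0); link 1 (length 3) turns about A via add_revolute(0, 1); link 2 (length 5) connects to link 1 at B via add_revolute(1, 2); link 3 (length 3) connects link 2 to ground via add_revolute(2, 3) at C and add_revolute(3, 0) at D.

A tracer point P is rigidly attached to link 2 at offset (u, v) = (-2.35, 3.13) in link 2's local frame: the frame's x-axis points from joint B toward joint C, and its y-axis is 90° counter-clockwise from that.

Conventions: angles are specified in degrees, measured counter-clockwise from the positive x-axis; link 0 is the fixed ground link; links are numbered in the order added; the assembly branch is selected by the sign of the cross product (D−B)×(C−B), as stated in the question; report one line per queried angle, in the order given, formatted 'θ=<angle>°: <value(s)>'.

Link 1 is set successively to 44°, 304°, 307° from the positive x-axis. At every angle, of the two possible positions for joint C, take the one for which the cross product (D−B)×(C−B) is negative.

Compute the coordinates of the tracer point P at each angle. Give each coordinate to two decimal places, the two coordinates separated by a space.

A=(0,0), D=(9.00,0)
θ=44°: B = A + 3.00·(cos44°, sin44°) = (2.1580, 2.0840)
θ=44°: |BD| = 7.1523
θ=44°: circle(B,5.00) ∩ circle(D,3.00): a=4.6947, h=1.7205
θ=44°:   candidates: C₊=(7.1503,2.3619) cross=12.305; C₋=(6.1477,-0.9297) cross=-12.305
θ=44°:   branch - wants cross < 0 → take C=(6.1477,-0.9297) (cross=-12.305)
θ=44°: ex = (C−B)/|BC| = (0.7979,-0.6027); ey = (0.6027,0.7979)
θ=44°: P = B + -2.35·ex + 3.13·ey = (2.1694,5.9980)
θ=304°: B = A + 3.00·(cos304°, sin304°) = (1.6776, -2.4871)
θ=304°: |BD| = 7.7333
θ=304°: circle(B,5.00) ∩ circle(D,3.00): a=4.9011, h=0.9894
θ=304°:   candidates: C₊=(6.0001,0.0260) cross=7.651; C₋=(6.6365,-1.8477) cross=-7.651
θ=304°:   branch - wants cross < 0 → take C=(6.6365,-1.8477) (cross=-7.651)
θ=304°: ex = (C−B)/|BC| = (0.9918,0.1279); ey = (-0.1279,0.9918)
θ=304°: P = B + -2.35·ex + 3.13·ey = (-1.0534,0.3167)
θ=307°: B = A + 3.00·(cos307°, sin307°) = (1.8054, -2.3959)
θ=307°: |BD| = 7.5830
θ=307°: circle(B,5.00) ∩ circle(D,3.00): a=4.8465, h=1.2294
θ=307°:   candidates: C₊=(6.0152,0.3018) cross=9.323; C₋=(6.7921,-2.0311) cross=-9.323
θ=307°:   branch - wants cross < 0 → take C=(6.7921,-2.0311) (cross=-9.323)
θ=307°: ex = (C−B)/|BC| = (0.9973,0.0730); ey = (-0.0730,0.9973)
θ=307°: P = B + -2.35·ex + 3.13·ey = (-0.7667,0.5543)

θ=44°: 2.17 6.00
θ=304°: -1.05 0.32
θ=307°: -0.77 0.55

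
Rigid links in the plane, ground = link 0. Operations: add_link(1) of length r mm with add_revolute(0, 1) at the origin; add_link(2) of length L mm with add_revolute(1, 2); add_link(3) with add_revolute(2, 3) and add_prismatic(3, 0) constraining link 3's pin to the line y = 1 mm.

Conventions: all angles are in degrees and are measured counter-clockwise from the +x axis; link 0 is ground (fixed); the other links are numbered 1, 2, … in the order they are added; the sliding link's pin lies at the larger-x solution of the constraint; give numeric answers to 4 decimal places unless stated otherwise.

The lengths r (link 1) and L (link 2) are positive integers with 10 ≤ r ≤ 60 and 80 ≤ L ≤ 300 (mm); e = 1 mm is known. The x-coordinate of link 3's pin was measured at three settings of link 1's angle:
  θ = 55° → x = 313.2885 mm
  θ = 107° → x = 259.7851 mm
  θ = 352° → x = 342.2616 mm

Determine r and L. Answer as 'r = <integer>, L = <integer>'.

constraint per measurement: (x − r cos θ)² + (r sin θ − e)² = L²
subtracting the θ₁ and θ₂ equations cancels the r² and L² terms:
r = (x₁² − x₂²) / (2[(x₁cos θ₁ + e sin θ₁) − (x₂cos θ₂ + e sin θ₂)]) = 60.0000 → r = 60
L² = (x₁ − r cos θ₁)² + (r sin θ₁ − e)² = 80088.9978 → L = 283.0000 → L = 283
check at θ₃=352°: x = 342.2616 (printed 342.2616) ✓

r = 60, L = 283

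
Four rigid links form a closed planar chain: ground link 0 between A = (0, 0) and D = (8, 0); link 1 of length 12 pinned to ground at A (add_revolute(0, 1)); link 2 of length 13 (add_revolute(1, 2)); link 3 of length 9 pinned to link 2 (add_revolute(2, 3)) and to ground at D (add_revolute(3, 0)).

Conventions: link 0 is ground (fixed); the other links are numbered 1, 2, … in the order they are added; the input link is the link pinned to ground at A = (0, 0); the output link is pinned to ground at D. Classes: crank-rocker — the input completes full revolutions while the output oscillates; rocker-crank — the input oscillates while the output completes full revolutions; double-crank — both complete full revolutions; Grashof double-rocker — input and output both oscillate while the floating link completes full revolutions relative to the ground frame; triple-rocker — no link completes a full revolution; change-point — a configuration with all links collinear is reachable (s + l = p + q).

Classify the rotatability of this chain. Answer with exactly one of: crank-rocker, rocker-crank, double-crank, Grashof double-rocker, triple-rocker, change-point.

lengths: ground=8, input=12, coupler=13, output=9
sorted: s=8 (shortest), l=13 (longest), p+q=21
s + l = 21 vs p + q = 21
s + l = p + q → change-point (collinear configuration reachable)

change-point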